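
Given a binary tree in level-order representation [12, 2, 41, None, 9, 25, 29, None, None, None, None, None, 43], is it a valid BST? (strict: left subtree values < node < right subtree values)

Level-order array: [12, 2, 41, None, 9, 25, 29, None, None, None, None, None, 43]
Validate using subtree bounds (lo, hi): at each node, require lo < value < hi,
then recurse left with hi=value and right with lo=value.
Preorder trace (stopping at first violation):
  at node 12 with bounds (-inf, +inf): OK
  at node 2 with bounds (-inf, 12): OK
  at node 9 with bounds (2, 12): OK
  at node 41 with bounds (12, +inf): OK
  at node 25 with bounds (12, 41): OK
  at node 29 with bounds (41, +inf): VIOLATION
Node 29 violates its bound: not (41 < 29 < +inf).
Result: Not a valid BST


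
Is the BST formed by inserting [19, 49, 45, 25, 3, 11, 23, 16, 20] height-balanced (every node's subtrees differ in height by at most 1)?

Tree (level-order array): [19, 3, 49, None, 11, 45, None, None, 16, 25, None, None, None, 23, None, 20]
Definition: a tree is height-balanced if, at every node, |h(left) - h(right)| <= 1 (empty subtree has height -1).
Bottom-up per-node check:
  node 16: h_left=-1, h_right=-1, diff=0 [OK], height=0
  node 11: h_left=-1, h_right=0, diff=1 [OK], height=1
  node 3: h_left=-1, h_right=1, diff=2 [FAIL (|-1-1|=2 > 1)], height=2
  node 20: h_left=-1, h_right=-1, diff=0 [OK], height=0
  node 23: h_left=0, h_right=-1, diff=1 [OK], height=1
  node 25: h_left=1, h_right=-1, diff=2 [FAIL (|1--1|=2 > 1)], height=2
  node 45: h_left=2, h_right=-1, diff=3 [FAIL (|2--1|=3 > 1)], height=3
  node 49: h_left=3, h_right=-1, diff=4 [FAIL (|3--1|=4 > 1)], height=4
  node 19: h_left=2, h_right=4, diff=2 [FAIL (|2-4|=2 > 1)], height=5
Node 3 violates the condition: |-1 - 1| = 2 > 1.
Result: Not balanced


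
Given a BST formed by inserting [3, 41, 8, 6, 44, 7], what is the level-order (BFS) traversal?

Tree insertion order: [3, 41, 8, 6, 44, 7]
Tree (level-order array): [3, None, 41, 8, 44, 6, None, None, None, None, 7]
BFS from the root, enqueuing left then right child of each popped node:
  queue [3] -> pop 3, enqueue [41], visited so far: [3]
  queue [41] -> pop 41, enqueue [8, 44], visited so far: [3, 41]
  queue [8, 44] -> pop 8, enqueue [6], visited so far: [3, 41, 8]
  queue [44, 6] -> pop 44, enqueue [none], visited so far: [3, 41, 8, 44]
  queue [6] -> pop 6, enqueue [7], visited so far: [3, 41, 8, 44, 6]
  queue [7] -> pop 7, enqueue [none], visited so far: [3, 41, 8, 44, 6, 7]
Result: [3, 41, 8, 44, 6, 7]


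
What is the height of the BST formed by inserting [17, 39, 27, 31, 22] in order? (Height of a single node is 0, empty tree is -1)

Insertion order: [17, 39, 27, 31, 22]
Tree (level-order array): [17, None, 39, 27, None, 22, 31]
Compute height bottom-up (empty subtree = -1):
  height(22) = 1 + max(-1, -1) = 0
  height(31) = 1 + max(-1, -1) = 0
  height(27) = 1 + max(0, 0) = 1
  height(39) = 1 + max(1, -1) = 2
  height(17) = 1 + max(-1, 2) = 3
Height = 3


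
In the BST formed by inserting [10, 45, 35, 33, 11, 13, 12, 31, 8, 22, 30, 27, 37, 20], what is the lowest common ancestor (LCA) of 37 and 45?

Tree insertion order: [10, 45, 35, 33, 11, 13, 12, 31, 8, 22, 30, 27, 37, 20]
Tree (level-order array): [10, 8, 45, None, None, 35, None, 33, 37, 11, None, None, None, None, 13, 12, 31, None, None, 22, None, 20, 30, None, None, 27]
In a BST, the LCA of p=37, q=45 is the first node v on the
root-to-leaf path with p <= v <= q (go left if both < v, right if both > v).
Walk from root:
  at 10: both 37 and 45 > 10, go right
  at 45: 37 <= 45 <= 45, this is the LCA
LCA = 45


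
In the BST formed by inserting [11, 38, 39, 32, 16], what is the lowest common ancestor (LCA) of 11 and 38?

Tree insertion order: [11, 38, 39, 32, 16]
Tree (level-order array): [11, None, 38, 32, 39, 16]
In a BST, the LCA of p=11, q=38 is the first node v on the
root-to-leaf path with p <= v <= q (go left if both < v, right if both > v).
Walk from root:
  at 11: 11 <= 11 <= 38, this is the LCA
LCA = 11


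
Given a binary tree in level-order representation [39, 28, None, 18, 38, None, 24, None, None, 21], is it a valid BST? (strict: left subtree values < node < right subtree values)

Level-order array: [39, 28, None, 18, 38, None, 24, None, None, 21]
Validate using subtree bounds (lo, hi): at each node, require lo < value < hi,
then recurse left with hi=value and right with lo=value.
Preorder trace (stopping at first violation):
  at node 39 with bounds (-inf, +inf): OK
  at node 28 with bounds (-inf, 39): OK
  at node 18 with bounds (-inf, 28): OK
  at node 24 with bounds (18, 28): OK
  at node 21 with bounds (18, 24): OK
  at node 38 with bounds (28, 39): OK
No violation found at any node.
Result: Valid BST


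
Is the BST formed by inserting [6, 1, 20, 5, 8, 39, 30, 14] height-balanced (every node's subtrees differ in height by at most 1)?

Tree (level-order array): [6, 1, 20, None, 5, 8, 39, None, None, None, 14, 30]
Definition: a tree is height-balanced if, at every node, |h(left) - h(right)| <= 1 (empty subtree has height -1).
Bottom-up per-node check:
  node 5: h_left=-1, h_right=-1, diff=0 [OK], height=0
  node 1: h_left=-1, h_right=0, diff=1 [OK], height=1
  node 14: h_left=-1, h_right=-1, diff=0 [OK], height=0
  node 8: h_left=-1, h_right=0, diff=1 [OK], height=1
  node 30: h_left=-1, h_right=-1, diff=0 [OK], height=0
  node 39: h_left=0, h_right=-1, diff=1 [OK], height=1
  node 20: h_left=1, h_right=1, diff=0 [OK], height=2
  node 6: h_left=1, h_right=2, diff=1 [OK], height=3
All nodes satisfy the balance condition.
Result: Balanced


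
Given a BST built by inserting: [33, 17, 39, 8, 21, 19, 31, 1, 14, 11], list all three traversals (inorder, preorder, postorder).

Tree insertion order: [33, 17, 39, 8, 21, 19, 31, 1, 14, 11]
Tree (level-order array): [33, 17, 39, 8, 21, None, None, 1, 14, 19, 31, None, None, 11]
Inorder (L, root, R): [1, 8, 11, 14, 17, 19, 21, 31, 33, 39]
Preorder (root, L, R): [33, 17, 8, 1, 14, 11, 21, 19, 31, 39]
Postorder (L, R, root): [1, 11, 14, 8, 19, 31, 21, 17, 39, 33]


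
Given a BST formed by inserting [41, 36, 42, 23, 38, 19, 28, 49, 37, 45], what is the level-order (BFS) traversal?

Tree insertion order: [41, 36, 42, 23, 38, 19, 28, 49, 37, 45]
Tree (level-order array): [41, 36, 42, 23, 38, None, 49, 19, 28, 37, None, 45]
BFS from the root, enqueuing left then right child of each popped node:
  queue [41] -> pop 41, enqueue [36, 42], visited so far: [41]
  queue [36, 42] -> pop 36, enqueue [23, 38], visited so far: [41, 36]
  queue [42, 23, 38] -> pop 42, enqueue [49], visited so far: [41, 36, 42]
  queue [23, 38, 49] -> pop 23, enqueue [19, 28], visited so far: [41, 36, 42, 23]
  queue [38, 49, 19, 28] -> pop 38, enqueue [37], visited so far: [41, 36, 42, 23, 38]
  queue [49, 19, 28, 37] -> pop 49, enqueue [45], visited so far: [41, 36, 42, 23, 38, 49]
  queue [19, 28, 37, 45] -> pop 19, enqueue [none], visited so far: [41, 36, 42, 23, 38, 49, 19]
  queue [28, 37, 45] -> pop 28, enqueue [none], visited so far: [41, 36, 42, 23, 38, 49, 19, 28]
  queue [37, 45] -> pop 37, enqueue [none], visited so far: [41, 36, 42, 23, 38, 49, 19, 28, 37]
  queue [45] -> pop 45, enqueue [none], visited so far: [41, 36, 42, 23, 38, 49, 19, 28, 37, 45]
Result: [41, 36, 42, 23, 38, 49, 19, 28, 37, 45]


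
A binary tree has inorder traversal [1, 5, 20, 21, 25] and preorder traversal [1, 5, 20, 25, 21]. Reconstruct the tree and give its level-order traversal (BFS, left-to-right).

Inorder:  [1, 5, 20, 21, 25]
Preorder: [1, 5, 20, 25, 21]
Algorithm: preorder visits root first, so consume preorder in order;
for each root, split the current inorder slice at that value into
left-subtree inorder and right-subtree inorder, then recurse.
Recursive splits:
  root=1; inorder splits into left=[], right=[5, 20, 21, 25]
  root=5; inorder splits into left=[], right=[20, 21, 25]
  root=20; inorder splits into left=[], right=[21, 25]
  root=25; inorder splits into left=[21], right=[]
  root=21; inorder splits into left=[], right=[]
Reconstructed level-order: [1, 5, 20, 25, 21]


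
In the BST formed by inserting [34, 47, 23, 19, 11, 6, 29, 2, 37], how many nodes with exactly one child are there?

Tree built from: [34, 47, 23, 19, 11, 6, 29, 2, 37]
Tree (level-order array): [34, 23, 47, 19, 29, 37, None, 11, None, None, None, None, None, 6, None, 2]
Rule: These are nodes with exactly 1 non-null child.
Per-node child counts:
  node 34: 2 child(ren)
  node 23: 2 child(ren)
  node 19: 1 child(ren)
  node 11: 1 child(ren)
  node 6: 1 child(ren)
  node 2: 0 child(ren)
  node 29: 0 child(ren)
  node 47: 1 child(ren)
  node 37: 0 child(ren)
Matching nodes: [19, 11, 6, 47]
Count of nodes with exactly one child: 4


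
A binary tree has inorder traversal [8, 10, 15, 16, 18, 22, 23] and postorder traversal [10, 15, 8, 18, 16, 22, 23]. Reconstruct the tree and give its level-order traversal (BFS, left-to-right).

Inorder:   [8, 10, 15, 16, 18, 22, 23]
Postorder: [10, 15, 8, 18, 16, 22, 23]
Algorithm: postorder visits root last, so walk postorder right-to-left;
each value is the root of the current inorder slice — split it at that
value, recurse on the right subtree first, then the left.
Recursive splits:
  root=23; inorder splits into left=[8, 10, 15, 16, 18, 22], right=[]
  root=22; inorder splits into left=[8, 10, 15, 16, 18], right=[]
  root=16; inorder splits into left=[8, 10, 15], right=[18]
  root=18; inorder splits into left=[], right=[]
  root=8; inorder splits into left=[], right=[10, 15]
  root=15; inorder splits into left=[10], right=[]
  root=10; inorder splits into left=[], right=[]
Reconstructed level-order: [23, 22, 16, 8, 18, 15, 10]


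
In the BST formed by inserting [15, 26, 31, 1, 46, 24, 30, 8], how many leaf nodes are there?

Tree built from: [15, 26, 31, 1, 46, 24, 30, 8]
Tree (level-order array): [15, 1, 26, None, 8, 24, 31, None, None, None, None, 30, 46]
Rule: A leaf has 0 children.
Per-node child counts:
  node 15: 2 child(ren)
  node 1: 1 child(ren)
  node 8: 0 child(ren)
  node 26: 2 child(ren)
  node 24: 0 child(ren)
  node 31: 2 child(ren)
  node 30: 0 child(ren)
  node 46: 0 child(ren)
Matching nodes: [8, 24, 30, 46]
Count of leaf nodes: 4


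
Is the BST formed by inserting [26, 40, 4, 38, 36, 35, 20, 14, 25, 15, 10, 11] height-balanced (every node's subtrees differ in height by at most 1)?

Tree (level-order array): [26, 4, 40, None, 20, 38, None, 14, 25, 36, None, 10, 15, None, None, 35, None, None, 11]
Definition: a tree is height-balanced if, at every node, |h(left) - h(right)| <= 1 (empty subtree has height -1).
Bottom-up per-node check:
  node 11: h_left=-1, h_right=-1, diff=0 [OK], height=0
  node 10: h_left=-1, h_right=0, diff=1 [OK], height=1
  node 15: h_left=-1, h_right=-1, diff=0 [OK], height=0
  node 14: h_left=1, h_right=0, diff=1 [OK], height=2
  node 25: h_left=-1, h_right=-1, diff=0 [OK], height=0
  node 20: h_left=2, h_right=0, diff=2 [FAIL (|2-0|=2 > 1)], height=3
  node 4: h_left=-1, h_right=3, diff=4 [FAIL (|-1-3|=4 > 1)], height=4
  node 35: h_left=-1, h_right=-1, diff=0 [OK], height=0
  node 36: h_left=0, h_right=-1, diff=1 [OK], height=1
  node 38: h_left=1, h_right=-1, diff=2 [FAIL (|1--1|=2 > 1)], height=2
  node 40: h_left=2, h_right=-1, diff=3 [FAIL (|2--1|=3 > 1)], height=3
  node 26: h_left=4, h_right=3, diff=1 [OK], height=5
Node 20 violates the condition: |2 - 0| = 2 > 1.
Result: Not balanced


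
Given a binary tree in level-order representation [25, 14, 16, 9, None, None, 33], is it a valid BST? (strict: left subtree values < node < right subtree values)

Level-order array: [25, 14, 16, 9, None, None, 33]
Validate using subtree bounds (lo, hi): at each node, require lo < value < hi,
then recurse left with hi=value and right with lo=value.
Preorder trace (stopping at first violation):
  at node 25 with bounds (-inf, +inf): OK
  at node 14 with bounds (-inf, 25): OK
  at node 9 with bounds (-inf, 14): OK
  at node 16 with bounds (25, +inf): VIOLATION
Node 16 violates its bound: not (25 < 16 < +inf).
Result: Not a valid BST


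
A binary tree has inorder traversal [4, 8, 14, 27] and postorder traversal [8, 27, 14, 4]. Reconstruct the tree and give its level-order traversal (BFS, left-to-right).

Inorder:   [4, 8, 14, 27]
Postorder: [8, 27, 14, 4]
Algorithm: postorder visits root last, so walk postorder right-to-left;
each value is the root of the current inorder slice — split it at that
value, recurse on the right subtree first, then the left.
Recursive splits:
  root=4; inorder splits into left=[], right=[8, 14, 27]
  root=14; inorder splits into left=[8], right=[27]
  root=27; inorder splits into left=[], right=[]
  root=8; inorder splits into left=[], right=[]
Reconstructed level-order: [4, 14, 8, 27]


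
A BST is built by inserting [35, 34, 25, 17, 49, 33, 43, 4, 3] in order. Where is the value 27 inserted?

Starting tree (level order): [35, 34, 49, 25, None, 43, None, 17, 33, None, None, 4, None, None, None, 3]
Insertion path: 35 -> 34 -> 25 -> 33
Result: insert 27 as left child of 33
Final tree (level order): [35, 34, 49, 25, None, 43, None, 17, 33, None, None, 4, None, 27, None, 3]


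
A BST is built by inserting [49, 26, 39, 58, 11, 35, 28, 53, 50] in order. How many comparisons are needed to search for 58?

Search path for 58: 49 -> 58
Found: True
Comparisons: 2


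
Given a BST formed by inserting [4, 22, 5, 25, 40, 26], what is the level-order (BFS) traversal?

Tree insertion order: [4, 22, 5, 25, 40, 26]
Tree (level-order array): [4, None, 22, 5, 25, None, None, None, 40, 26]
BFS from the root, enqueuing left then right child of each popped node:
  queue [4] -> pop 4, enqueue [22], visited so far: [4]
  queue [22] -> pop 22, enqueue [5, 25], visited so far: [4, 22]
  queue [5, 25] -> pop 5, enqueue [none], visited so far: [4, 22, 5]
  queue [25] -> pop 25, enqueue [40], visited so far: [4, 22, 5, 25]
  queue [40] -> pop 40, enqueue [26], visited so far: [4, 22, 5, 25, 40]
  queue [26] -> pop 26, enqueue [none], visited so far: [4, 22, 5, 25, 40, 26]
Result: [4, 22, 5, 25, 40, 26]


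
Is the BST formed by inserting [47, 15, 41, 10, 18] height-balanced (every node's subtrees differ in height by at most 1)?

Tree (level-order array): [47, 15, None, 10, 41, None, None, 18]
Definition: a tree is height-balanced if, at every node, |h(left) - h(right)| <= 1 (empty subtree has height -1).
Bottom-up per-node check:
  node 10: h_left=-1, h_right=-1, diff=0 [OK], height=0
  node 18: h_left=-1, h_right=-1, diff=0 [OK], height=0
  node 41: h_left=0, h_right=-1, diff=1 [OK], height=1
  node 15: h_left=0, h_right=1, diff=1 [OK], height=2
  node 47: h_left=2, h_right=-1, diff=3 [FAIL (|2--1|=3 > 1)], height=3
Node 47 violates the condition: |2 - -1| = 3 > 1.
Result: Not balanced


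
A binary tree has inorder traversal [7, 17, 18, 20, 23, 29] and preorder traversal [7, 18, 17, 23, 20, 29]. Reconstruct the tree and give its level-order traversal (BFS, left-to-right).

Inorder:  [7, 17, 18, 20, 23, 29]
Preorder: [7, 18, 17, 23, 20, 29]
Algorithm: preorder visits root first, so consume preorder in order;
for each root, split the current inorder slice at that value into
left-subtree inorder and right-subtree inorder, then recurse.
Recursive splits:
  root=7; inorder splits into left=[], right=[17, 18, 20, 23, 29]
  root=18; inorder splits into left=[17], right=[20, 23, 29]
  root=17; inorder splits into left=[], right=[]
  root=23; inorder splits into left=[20], right=[29]
  root=20; inorder splits into left=[], right=[]
  root=29; inorder splits into left=[], right=[]
Reconstructed level-order: [7, 18, 17, 23, 20, 29]


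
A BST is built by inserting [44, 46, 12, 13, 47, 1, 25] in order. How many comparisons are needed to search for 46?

Search path for 46: 44 -> 46
Found: True
Comparisons: 2


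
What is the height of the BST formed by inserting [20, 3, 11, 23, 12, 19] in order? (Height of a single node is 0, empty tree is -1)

Insertion order: [20, 3, 11, 23, 12, 19]
Tree (level-order array): [20, 3, 23, None, 11, None, None, None, 12, None, 19]
Compute height bottom-up (empty subtree = -1):
  height(19) = 1 + max(-1, -1) = 0
  height(12) = 1 + max(-1, 0) = 1
  height(11) = 1 + max(-1, 1) = 2
  height(3) = 1 + max(-1, 2) = 3
  height(23) = 1 + max(-1, -1) = 0
  height(20) = 1 + max(3, 0) = 4
Height = 4


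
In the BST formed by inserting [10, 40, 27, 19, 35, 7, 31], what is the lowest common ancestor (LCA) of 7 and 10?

Tree insertion order: [10, 40, 27, 19, 35, 7, 31]
Tree (level-order array): [10, 7, 40, None, None, 27, None, 19, 35, None, None, 31]
In a BST, the LCA of p=7, q=10 is the first node v on the
root-to-leaf path with p <= v <= q (go left if both < v, right if both > v).
Walk from root:
  at 10: 7 <= 10 <= 10, this is the LCA
LCA = 10


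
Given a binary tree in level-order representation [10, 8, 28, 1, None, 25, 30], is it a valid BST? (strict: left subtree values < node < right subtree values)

Level-order array: [10, 8, 28, 1, None, 25, 30]
Validate using subtree bounds (lo, hi): at each node, require lo < value < hi,
then recurse left with hi=value and right with lo=value.
Preorder trace (stopping at first violation):
  at node 10 with bounds (-inf, +inf): OK
  at node 8 with bounds (-inf, 10): OK
  at node 1 with bounds (-inf, 8): OK
  at node 28 with bounds (10, +inf): OK
  at node 25 with bounds (10, 28): OK
  at node 30 with bounds (28, +inf): OK
No violation found at any node.
Result: Valid BST


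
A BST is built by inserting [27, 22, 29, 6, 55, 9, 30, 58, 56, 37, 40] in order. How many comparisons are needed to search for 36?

Search path for 36: 27 -> 29 -> 55 -> 30 -> 37
Found: False
Comparisons: 5


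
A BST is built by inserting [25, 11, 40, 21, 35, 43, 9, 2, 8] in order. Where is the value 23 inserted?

Starting tree (level order): [25, 11, 40, 9, 21, 35, 43, 2, None, None, None, None, None, None, None, None, 8]
Insertion path: 25 -> 11 -> 21
Result: insert 23 as right child of 21
Final tree (level order): [25, 11, 40, 9, 21, 35, 43, 2, None, None, 23, None, None, None, None, None, 8]


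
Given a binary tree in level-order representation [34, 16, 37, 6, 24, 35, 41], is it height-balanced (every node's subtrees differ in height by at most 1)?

Tree (level-order array): [34, 16, 37, 6, 24, 35, 41]
Definition: a tree is height-balanced if, at every node, |h(left) - h(right)| <= 1 (empty subtree has height -1).
Bottom-up per-node check:
  node 6: h_left=-1, h_right=-1, diff=0 [OK], height=0
  node 24: h_left=-1, h_right=-1, diff=0 [OK], height=0
  node 16: h_left=0, h_right=0, diff=0 [OK], height=1
  node 35: h_left=-1, h_right=-1, diff=0 [OK], height=0
  node 41: h_left=-1, h_right=-1, diff=0 [OK], height=0
  node 37: h_left=0, h_right=0, diff=0 [OK], height=1
  node 34: h_left=1, h_right=1, diff=0 [OK], height=2
All nodes satisfy the balance condition.
Result: Balanced


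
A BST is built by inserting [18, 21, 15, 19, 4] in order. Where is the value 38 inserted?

Starting tree (level order): [18, 15, 21, 4, None, 19]
Insertion path: 18 -> 21
Result: insert 38 as right child of 21
Final tree (level order): [18, 15, 21, 4, None, 19, 38]


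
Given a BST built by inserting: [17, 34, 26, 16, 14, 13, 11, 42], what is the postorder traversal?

Tree insertion order: [17, 34, 26, 16, 14, 13, 11, 42]
Tree (level-order array): [17, 16, 34, 14, None, 26, 42, 13, None, None, None, None, None, 11]
Postorder traversal: [11, 13, 14, 16, 26, 42, 34, 17]


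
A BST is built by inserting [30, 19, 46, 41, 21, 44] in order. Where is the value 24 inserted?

Starting tree (level order): [30, 19, 46, None, 21, 41, None, None, None, None, 44]
Insertion path: 30 -> 19 -> 21
Result: insert 24 as right child of 21
Final tree (level order): [30, 19, 46, None, 21, 41, None, None, 24, None, 44]


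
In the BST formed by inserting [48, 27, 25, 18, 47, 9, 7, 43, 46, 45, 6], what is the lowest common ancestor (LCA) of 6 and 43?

Tree insertion order: [48, 27, 25, 18, 47, 9, 7, 43, 46, 45, 6]
Tree (level-order array): [48, 27, None, 25, 47, 18, None, 43, None, 9, None, None, 46, 7, None, 45, None, 6]
In a BST, the LCA of p=6, q=43 is the first node v on the
root-to-leaf path with p <= v <= q (go left if both < v, right if both > v).
Walk from root:
  at 48: both 6 and 43 < 48, go left
  at 27: 6 <= 27 <= 43, this is the LCA
LCA = 27


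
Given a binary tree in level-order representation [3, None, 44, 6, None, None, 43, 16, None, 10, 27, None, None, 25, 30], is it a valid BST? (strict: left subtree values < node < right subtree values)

Level-order array: [3, None, 44, 6, None, None, 43, 16, None, 10, 27, None, None, 25, 30]
Validate using subtree bounds (lo, hi): at each node, require lo < value < hi,
then recurse left with hi=value and right with lo=value.
Preorder trace (stopping at first violation):
  at node 3 with bounds (-inf, +inf): OK
  at node 44 with bounds (3, +inf): OK
  at node 6 with bounds (3, 44): OK
  at node 43 with bounds (6, 44): OK
  at node 16 with bounds (6, 43): OK
  at node 10 with bounds (6, 16): OK
  at node 27 with bounds (16, 43): OK
  at node 25 with bounds (16, 27): OK
  at node 30 with bounds (27, 43): OK
No violation found at any node.
Result: Valid BST


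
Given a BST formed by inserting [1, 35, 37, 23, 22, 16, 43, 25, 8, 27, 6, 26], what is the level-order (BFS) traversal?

Tree insertion order: [1, 35, 37, 23, 22, 16, 43, 25, 8, 27, 6, 26]
Tree (level-order array): [1, None, 35, 23, 37, 22, 25, None, 43, 16, None, None, 27, None, None, 8, None, 26, None, 6]
BFS from the root, enqueuing left then right child of each popped node:
  queue [1] -> pop 1, enqueue [35], visited so far: [1]
  queue [35] -> pop 35, enqueue [23, 37], visited so far: [1, 35]
  queue [23, 37] -> pop 23, enqueue [22, 25], visited so far: [1, 35, 23]
  queue [37, 22, 25] -> pop 37, enqueue [43], visited so far: [1, 35, 23, 37]
  queue [22, 25, 43] -> pop 22, enqueue [16], visited so far: [1, 35, 23, 37, 22]
  queue [25, 43, 16] -> pop 25, enqueue [27], visited so far: [1, 35, 23, 37, 22, 25]
  queue [43, 16, 27] -> pop 43, enqueue [none], visited so far: [1, 35, 23, 37, 22, 25, 43]
  queue [16, 27] -> pop 16, enqueue [8], visited so far: [1, 35, 23, 37, 22, 25, 43, 16]
  queue [27, 8] -> pop 27, enqueue [26], visited so far: [1, 35, 23, 37, 22, 25, 43, 16, 27]
  queue [8, 26] -> pop 8, enqueue [6], visited so far: [1, 35, 23, 37, 22, 25, 43, 16, 27, 8]
  queue [26, 6] -> pop 26, enqueue [none], visited so far: [1, 35, 23, 37, 22, 25, 43, 16, 27, 8, 26]
  queue [6] -> pop 6, enqueue [none], visited so far: [1, 35, 23, 37, 22, 25, 43, 16, 27, 8, 26, 6]
Result: [1, 35, 23, 37, 22, 25, 43, 16, 27, 8, 26, 6]


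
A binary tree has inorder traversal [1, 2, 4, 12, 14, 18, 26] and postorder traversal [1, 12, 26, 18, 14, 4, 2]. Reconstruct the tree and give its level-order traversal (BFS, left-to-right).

Inorder:   [1, 2, 4, 12, 14, 18, 26]
Postorder: [1, 12, 26, 18, 14, 4, 2]
Algorithm: postorder visits root last, so walk postorder right-to-left;
each value is the root of the current inorder slice — split it at that
value, recurse on the right subtree first, then the left.
Recursive splits:
  root=2; inorder splits into left=[1], right=[4, 12, 14, 18, 26]
  root=4; inorder splits into left=[], right=[12, 14, 18, 26]
  root=14; inorder splits into left=[12], right=[18, 26]
  root=18; inorder splits into left=[], right=[26]
  root=26; inorder splits into left=[], right=[]
  root=12; inorder splits into left=[], right=[]
  root=1; inorder splits into left=[], right=[]
Reconstructed level-order: [2, 1, 4, 14, 12, 18, 26]


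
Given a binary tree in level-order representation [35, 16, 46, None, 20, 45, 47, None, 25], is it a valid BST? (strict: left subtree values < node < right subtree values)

Level-order array: [35, 16, 46, None, 20, 45, 47, None, 25]
Validate using subtree bounds (lo, hi): at each node, require lo < value < hi,
then recurse left with hi=value and right with lo=value.
Preorder trace (stopping at first violation):
  at node 35 with bounds (-inf, +inf): OK
  at node 16 with bounds (-inf, 35): OK
  at node 20 with bounds (16, 35): OK
  at node 25 with bounds (20, 35): OK
  at node 46 with bounds (35, +inf): OK
  at node 45 with bounds (35, 46): OK
  at node 47 with bounds (46, +inf): OK
No violation found at any node.
Result: Valid BST


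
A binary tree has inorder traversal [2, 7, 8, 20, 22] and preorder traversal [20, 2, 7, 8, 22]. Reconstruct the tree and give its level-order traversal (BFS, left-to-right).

Inorder:  [2, 7, 8, 20, 22]
Preorder: [20, 2, 7, 8, 22]
Algorithm: preorder visits root first, so consume preorder in order;
for each root, split the current inorder slice at that value into
left-subtree inorder and right-subtree inorder, then recurse.
Recursive splits:
  root=20; inorder splits into left=[2, 7, 8], right=[22]
  root=2; inorder splits into left=[], right=[7, 8]
  root=7; inorder splits into left=[], right=[8]
  root=8; inorder splits into left=[], right=[]
  root=22; inorder splits into left=[], right=[]
Reconstructed level-order: [20, 2, 22, 7, 8]


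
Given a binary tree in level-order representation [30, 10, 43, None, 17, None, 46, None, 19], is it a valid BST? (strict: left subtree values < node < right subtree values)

Level-order array: [30, 10, 43, None, 17, None, 46, None, 19]
Validate using subtree bounds (lo, hi): at each node, require lo < value < hi,
then recurse left with hi=value and right with lo=value.
Preorder trace (stopping at first violation):
  at node 30 with bounds (-inf, +inf): OK
  at node 10 with bounds (-inf, 30): OK
  at node 17 with bounds (10, 30): OK
  at node 19 with bounds (17, 30): OK
  at node 43 with bounds (30, +inf): OK
  at node 46 with bounds (43, +inf): OK
No violation found at any node.
Result: Valid BST


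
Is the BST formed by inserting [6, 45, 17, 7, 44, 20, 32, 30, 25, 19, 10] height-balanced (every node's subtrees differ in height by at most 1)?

Tree (level-order array): [6, None, 45, 17, None, 7, 44, None, 10, 20, None, None, None, 19, 32, None, None, 30, None, 25]
Definition: a tree is height-balanced if, at every node, |h(left) - h(right)| <= 1 (empty subtree has height -1).
Bottom-up per-node check:
  node 10: h_left=-1, h_right=-1, diff=0 [OK], height=0
  node 7: h_left=-1, h_right=0, diff=1 [OK], height=1
  node 19: h_left=-1, h_right=-1, diff=0 [OK], height=0
  node 25: h_left=-1, h_right=-1, diff=0 [OK], height=0
  node 30: h_left=0, h_right=-1, diff=1 [OK], height=1
  node 32: h_left=1, h_right=-1, diff=2 [FAIL (|1--1|=2 > 1)], height=2
  node 20: h_left=0, h_right=2, diff=2 [FAIL (|0-2|=2 > 1)], height=3
  node 44: h_left=3, h_right=-1, diff=4 [FAIL (|3--1|=4 > 1)], height=4
  node 17: h_left=1, h_right=4, diff=3 [FAIL (|1-4|=3 > 1)], height=5
  node 45: h_left=5, h_right=-1, diff=6 [FAIL (|5--1|=6 > 1)], height=6
  node 6: h_left=-1, h_right=6, diff=7 [FAIL (|-1-6|=7 > 1)], height=7
Node 32 violates the condition: |1 - -1| = 2 > 1.
Result: Not balanced


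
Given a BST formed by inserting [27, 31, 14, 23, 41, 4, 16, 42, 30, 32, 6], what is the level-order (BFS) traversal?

Tree insertion order: [27, 31, 14, 23, 41, 4, 16, 42, 30, 32, 6]
Tree (level-order array): [27, 14, 31, 4, 23, 30, 41, None, 6, 16, None, None, None, 32, 42]
BFS from the root, enqueuing left then right child of each popped node:
  queue [27] -> pop 27, enqueue [14, 31], visited so far: [27]
  queue [14, 31] -> pop 14, enqueue [4, 23], visited so far: [27, 14]
  queue [31, 4, 23] -> pop 31, enqueue [30, 41], visited so far: [27, 14, 31]
  queue [4, 23, 30, 41] -> pop 4, enqueue [6], visited so far: [27, 14, 31, 4]
  queue [23, 30, 41, 6] -> pop 23, enqueue [16], visited so far: [27, 14, 31, 4, 23]
  queue [30, 41, 6, 16] -> pop 30, enqueue [none], visited so far: [27, 14, 31, 4, 23, 30]
  queue [41, 6, 16] -> pop 41, enqueue [32, 42], visited so far: [27, 14, 31, 4, 23, 30, 41]
  queue [6, 16, 32, 42] -> pop 6, enqueue [none], visited so far: [27, 14, 31, 4, 23, 30, 41, 6]
  queue [16, 32, 42] -> pop 16, enqueue [none], visited so far: [27, 14, 31, 4, 23, 30, 41, 6, 16]
  queue [32, 42] -> pop 32, enqueue [none], visited so far: [27, 14, 31, 4, 23, 30, 41, 6, 16, 32]
  queue [42] -> pop 42, enqueue [none], visited so far: [27, 14, 31, 4, 23, 30, 41, 6, 16, 32, 42]
Result: [27, 14, 31, 4, 23, 30, 41, 6, 16, 32, 42]


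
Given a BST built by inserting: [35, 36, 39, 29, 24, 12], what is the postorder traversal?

Tree insertion order: [35, 36, 39, 29, 24, 12]
Tree (level-order array): [35, 29, 36, 24, None, None, 39, 12]
Postorder traversal: [12, 24, 29, 39, 36, 35]


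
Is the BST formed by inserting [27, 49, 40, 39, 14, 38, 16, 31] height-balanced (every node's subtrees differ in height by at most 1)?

Tree (level-order array): [27, 14, 49, None, 16, 40, None, None, None, 39, None, 38, None, 31]
Definition: a tree is height-balanced if, at every node, |h(left) - h(right)| <= 1 (empty subtree has height -1).
Bottom-up per-node check:
  node 16: h_left=-1, h_right=-1, diff=0 [OK], height=0
  node 14: h_left=-1, h_right=0, diff=1 [OK], height=1
  node 31: h_left=-1, h_right=-1, diff=0 [OK], height=0
  node 38: h_left=0, h_right=-1, diff=1 [OK], height=1
  node 39: h_left=1, h_right=-1, diff=2 [FAIL (|1--1|=2 > 1)], height=2
  node 40: h_left=2, h_right=-1, diff=3 [FAIL (|2--1|=3 > 1)], height=3
  node 49: h_left=3, h_right=-1, diff=4 [FAIL (|3--1|=4 > 1)], height=4
  node 27: h_left=1, h_right=4, diff=3 [FAIL (|1-4|=3 > 1)], height=5
Node 39 violates the condition: |1 - -1| = 2 > 1.
Result: Not balanced


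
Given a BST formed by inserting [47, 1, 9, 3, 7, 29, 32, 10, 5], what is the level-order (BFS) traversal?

Tree insertion order: [47, 1, 9, 3, 7, 29, 32, 10, 5]
Tree (level-order array): [47, 1, None, None, 9, 3, 29, None, 7, 10, 32, 5]
BFS from the root, enqueuing left then right child of each popped node:
  queue [47] -> pop 47, enqueue [1], visited so far: [47]
  queue [1] -> pop 1, enqueue [9], visited so far: [47, 1]
  queue [9] -> pop 9, enqueue [3, 29], visited so far: [47, 1, 9]
  queue [3, 29] -> pop 3, enqueue [7], visited so far: [47, 1, 9, 3]
  queue [29, 7] -> pop 29, enqueue [10, 32], visited so far: [47, 1, 9, 3, 29]
  queue [7, 10, 32] -> pop 7, enqueue [5], visited so far: [47, 1, 9, 3, 29, 7]
  queue [10, 32, 5] -> pop 10, enqueue [none], visited so far: [47, 1, 9, 3, 29, 7, 10]
  queue [32, 5] -> pop 32, enqueue [none], visited so far: [47, 1, 9, 3, 29, 7, 10, 32]
  queue [5] -> pop 5, enqueue [none], visited so far: [47, 1, 9, 3, 29, 7, 10, 32, 5]
Result: [47, 1, 9, 3, 29, 7, 10, 32, 5]


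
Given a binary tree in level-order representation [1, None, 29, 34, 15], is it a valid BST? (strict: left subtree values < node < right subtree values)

Level-order array: [1, None, 29, 34, 15]
Validate using subtree bounds (lo, hi): at each node, require lo < value < hi,
then recurse left with hi=value and right with lo=value.
Preorder trace (stopping at first violation):
  at node 1 with bounds (-inf, +inf): OK
  at node 29 with bounds (1, +inf): OK
  at node 34 with bounds (1, 29): VIOLATION
Node 34 violates its bound: not (1 < 34 < 29).
Result: Not a valid BST


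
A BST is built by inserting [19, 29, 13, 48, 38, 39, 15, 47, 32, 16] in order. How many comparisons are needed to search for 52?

Search path for 52: 19 -> 29 -> 48
Found: False
Comparisons: 3


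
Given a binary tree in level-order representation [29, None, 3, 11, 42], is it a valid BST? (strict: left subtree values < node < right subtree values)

Level-order array: [29, None, 3, 11, 42]
Validate using subtree bounds (lo, hi): at each node, require lo < value < hi,
then recurse left with hi=value and right with lo=value.
Preorder trace (stopping at first violation):
  at node 29 with bounds (-inf, +inf): OK
  at node 3 with bounds (29, +inf): VIOLATION
Node 3 violates its bound: not (29 < 3 < +inf).
Result: Not a valid BST


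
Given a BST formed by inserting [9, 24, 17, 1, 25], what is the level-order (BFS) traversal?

Tree insertion order: [9, 24, 17, 1, 25]
Tree (level-order array): [9, 1, 24, None, None, 17, 25]
BFS from the root, enqueuing left then right child of each popped node:
  queue [9] -> pop 9, enqueue [1, 24], visited so far: [9]
  queue [1, 24] -> pop 1, enqueue [none], visited so far: [9, 1]
  queue [24] -> pop 24, enqueue [17, 25], visited so far: [9, 1, 24]
  queue [17, 25] -> pop 17, enqueue [none], visited so far: [9, 1, 24, 17]
  queue [25] -> pop 25, enqueue [none], visited so far: [9, 1, 24, 17, 25]
Result: [9, 1, 24, 17, 25]


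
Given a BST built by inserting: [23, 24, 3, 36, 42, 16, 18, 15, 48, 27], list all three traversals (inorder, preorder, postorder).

Tree insertion order: [23, 24, 3, 36, 42, 16, 18, 15, 48, 27]
Tree (level-order array): [23, 3, 24, None, 16, None, 36, 15, 18, 27, 42, None, None, None, None, None, None, None, 48]
Inorder (L, root, R): [3, 15, 16, 18, 23, 24, 27, 36, 42, 48]
Preorder (root, L, R): [23, 3, 16, 15, 18, 24, 36, 27, 42, 48]
Postorder (L, R, root): [15, 18, 16, 3, 27, 48, 42, 36, 24, 23]


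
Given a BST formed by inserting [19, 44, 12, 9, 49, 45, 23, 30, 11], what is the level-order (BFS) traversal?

Tree insertion order: [19, 44, 12, 9, 49, 45, 23, 30, 11]
Tree (level-order array): [19, 12, 44, 9, None, 23, 49, None, 11, None, 30, 45]
BFS from the root, enqueuing left then right child of each popped node:
  queue [19] -> pop 19, enqueue [12, 44], visited so far: [19]
  queue [12, 44] -> pop 12, enqueue [9], visited so far: [19, 12]
  queue [44, 9] -> pop 44, enqueue [23, 49], visited so far: [19, 12, 44]
  queue [9, 23, 49] -> pop 9, enqueue [11], visited so far: [19, 12, 44, 9]
  queue [23, 49, 11] -> pop 23, enqueue [30], visited so far: [19, 12, 44, 9, 23]
  queue [49, 11, 30] -> pop 49, enqueue [45], visited so far: [19, 12, 44, 9, 23, 49]
  queue [11, 30, 45] -> pop 11, enqueue [none], visited so far: [19, 12, 44, 9, 23, 49, 11]
  queue [30, 45] -> pop 30, enqueue [none], visited so far: [19, 12, 44, 9, 23, 49, 11, 30]
  queue [45] -> pop 45, enqueue [none], visited so far: [19, 12, 44, 9, 23, 49, 11, 30, 45]
Result: [19, 12, 44, 9, 23, 49, 11, 30, 45]


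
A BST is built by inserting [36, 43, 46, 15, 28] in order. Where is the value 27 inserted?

Starting tree (level order): [36, 15, 43, None, 28, None, 46]
Insertion path: 36 -> 15 -> 28
Result: insert 27 as left child of 28
Final tree (level order): [36, 15, 43, None, 28, None, 46, 27]


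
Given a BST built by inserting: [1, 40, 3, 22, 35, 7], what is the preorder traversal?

Tree insertion order: [1, 40, 3, 22, 35, 7]
Tree (level-order array): [1, None, 40, 3, None, None, 22, 7, 35]
Preorder traversal: [1, 40, 3, 22, 7, 35]


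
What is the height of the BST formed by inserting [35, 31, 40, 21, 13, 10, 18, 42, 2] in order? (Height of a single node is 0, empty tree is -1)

Insertion order: [35, 31, 40, 21, 13, 10, 18, 42, 2]
Tree (level-order array): [35, 31, 40, 21, None, None, 42, 13, None, None, None, 10, 18, 2]
Compute height bottom-up (empty subtree = -1):
  height(2) = 1 + max(-1, -1) = 0
  height(10) = 1 + max(0, -1) = 1
  height(18) = 1 + max(-1, -1) = 0
  height(13) = 1 + max(1, 0) = 2
  height(21) = 1 + max(2, -1) = 3
  height(31) = 1 + max(3, -1) = 4
  height(42) = 1 + max(-1, -1) = 0
  height(40) = 1 + max(-1, 0) = 1
  height(35) = 1 + max(4, 1) = 5
Height = 5


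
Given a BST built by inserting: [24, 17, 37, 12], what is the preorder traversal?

Tree insertion order: [24, 17, 37, 12]
Tree (level-order array): [24, 17, 37, 12]
Preorder traversal: [24, 17, 12, 37]


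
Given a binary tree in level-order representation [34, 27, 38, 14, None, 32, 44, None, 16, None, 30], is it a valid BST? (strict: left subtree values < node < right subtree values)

Level-order array: [34, 27, 38, 14, None, 32, 44, None, 16, None, 30]
Validate using subtree bounds (lo, hi): at each node, require lo < value < hi,
then recurse left with hi=value and right with lo=value.
Preorder trace (stopping at first violation):
  at node 34 with bounds (-inf, +inf): OK
  at node 27 with bounds (-inf, 34): OK
  at node 14 with bounds (-inf, 27): OK
  at node 16 with bounds (14, 27): OK
  at node 38 with bounds (34, +inf): OK
  at node 32 with bounds (34, 38): VIOLATION
Node 32 violates its bound: not (34 < 32 < 38).
Result: Not a valid BST


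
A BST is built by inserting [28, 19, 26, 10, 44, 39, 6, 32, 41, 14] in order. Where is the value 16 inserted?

Starting tree (level order): [28, 19, 44, 10, 26, 39, None, 6, 14, None, None, 32, 41]
Insertion path: 28 -> 19 -> 10 -> 14
Result: insert 16 as right child of 14
Final tree (level order): [28, 19, 44, 10, 26, 39, None, 6, 14, None, None, 32, 41, None, None, None, 16]


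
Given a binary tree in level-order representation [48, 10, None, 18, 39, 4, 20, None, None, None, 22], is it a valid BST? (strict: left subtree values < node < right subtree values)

Level-order array: [48, 10, None, 18, 39, 4, 20, None, None, None, 22]
Validate using subtree bounds (lo, hi): at each node, require lo < value < hi,
then recurse left with hi=value and right with lo=value.
Preorder trace (stopping at first violation):
  at node 48 with bounds (-inf, +inf): OK
  at node 10 with bounds (-inf, 48): OK
  at node 18 with bounds (-inf, 10): VIOLATION
Node 18 violates its bound: not (-inf < 18 < 10).
Result: Not a valid BST


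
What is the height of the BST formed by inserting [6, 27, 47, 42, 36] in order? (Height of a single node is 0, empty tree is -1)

Insertion order: [6, 27, 47, 42, 36]
Tree (level-order array): [6, None, 27, None, 47, 42, None, 36]
Compute height bottom-up (empty subtree = -1):
  height(36) = 1 + max(-1, -1) = 0
  height(42) = 1 + max(0, -1) = 1
  height(47) = 1 + max(1, -1) = 2
  height(27) = 1 + max(-1, 2) = 3
  height(6) = 1 + max(-1, 3) = 4
Height = 4


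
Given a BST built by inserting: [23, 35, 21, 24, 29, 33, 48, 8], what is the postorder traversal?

Tree insertion order: [23, 35, 21, 24, 29, 33, 48, 8]
Tree (level-order array): [23, 21, 35, 8, None, 24, 48, None, None, None, 29, None, None, None, 33]
Postorder traversal: [8, 21, 33, 29, 24, 48, 35, 23]


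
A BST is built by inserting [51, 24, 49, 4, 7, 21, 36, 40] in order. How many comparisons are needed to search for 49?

Search path for 49: 51 -> 24 -> 49
Found: True
Comparisons: 3


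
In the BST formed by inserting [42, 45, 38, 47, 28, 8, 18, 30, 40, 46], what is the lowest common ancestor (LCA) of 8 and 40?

Tree insertion order: [42, 45, 38, 47, 28, 8, 18, 30, 40, 46]
Tree (level-order array): [42, 38, 45, 28, 40, None, 47, 8, 30, None, None, 46, None, None, 18]
In a BST, the LCA of p=8, q=40 is the first node v on the
root-to-leaf path with p <= v <= q (go left if both < v, right if both > v).
Walk from root:
  at 42: both 8 and 40 < 42, go left
  at 38: 8 <= 38 <= 40, this is the LCA
LCA = 38


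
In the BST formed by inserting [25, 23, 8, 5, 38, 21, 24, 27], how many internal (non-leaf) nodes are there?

Tree built from: [25, 23, 8, 5, 38, 21, 24, 27]
Tree (level-order array): [25, 23, 38, 8, 24, 27, None, 5, 21]
Rule: An internal node has at least one child.
Per-node child counts:
  node 25: 2 child(ren)
  node 23: 2 child(ren)
  node 8: 2 child(ren)
  node 5: 0 child(ren)
  node 21: 0 child(ren)
  node 24: 0 child(ren)
  node 38: 1 child(ren)
  node 27: 0 child(ren)
Matching nodes: [25, 23, 8, 38]
Count of internal (non-leaf) nodes: 4


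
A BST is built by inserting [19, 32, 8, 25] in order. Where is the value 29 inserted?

Starting tree (level order): [19, 8, 32, None, None, 25]
Insertion path: 19 -> 32 -> 25
Result: insert 29 as right child of 25
Final tree (level order): [19, 8, 32, None, None, 25, None, None, 29]


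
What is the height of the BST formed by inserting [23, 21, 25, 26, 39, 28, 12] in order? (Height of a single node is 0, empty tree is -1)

Insertion order: [23, 21, 25, 26, 39, 28, 12]
Tree (level-order array): [23, 21, 25, 12, None, None, 26, None, None, None, 39, 28]
Compute height bottom-up (empty subtree = -1):
  height(12) = 1 + max(-1, -1) = 0
  height(21) = 1 + max(0, -1) = 1
  height(28) = 1 + max(-1, -1) = 0
  height(39) = 1 + max(0, -1) = 1
  height(26) = 1 + max(-1, 1) = 2
  height(25) = 1 + max(-1, 2) = 3
  height(23) = 1 + max(1, 3) = 4
Height = 4
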